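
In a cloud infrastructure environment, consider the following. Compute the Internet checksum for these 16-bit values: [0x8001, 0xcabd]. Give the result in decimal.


Given words: [0x8001, 0xcabd]
Step 1: Sum all words
Raw sum = 32769 + 51901 = 84670
Step 2: Fold carry: (19134 + 1) = 19135
One's complement = ~19135 & 0xFFFF = 46400

46400


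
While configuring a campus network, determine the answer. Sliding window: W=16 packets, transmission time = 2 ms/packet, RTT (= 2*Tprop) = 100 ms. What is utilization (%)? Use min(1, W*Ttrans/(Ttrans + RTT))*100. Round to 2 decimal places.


Given: W = 16, Ttrans = 2 ms, RTT = 100 ms (= 2 * Tprop, Tprop = 50 ms)
Cycle time = Ttrans + RTT = 2 + 100 = 102 ms (first packet sent until its ACK returns)
W * Ttrans = 16 * 2 = 32 ms of sending per cycle
W * Ttrans / (Ttrans + RTT) = 32 / 102 = 0.313725
U = min(1, 0.313725) = 0.313725
U% = 31.37%

31.37


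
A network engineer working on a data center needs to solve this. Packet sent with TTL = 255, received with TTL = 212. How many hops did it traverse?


Given: initial TTL = 255, received TTL = 212
Hops = initial TTL - received TTL
Hops = 255 - 212 = 43

43


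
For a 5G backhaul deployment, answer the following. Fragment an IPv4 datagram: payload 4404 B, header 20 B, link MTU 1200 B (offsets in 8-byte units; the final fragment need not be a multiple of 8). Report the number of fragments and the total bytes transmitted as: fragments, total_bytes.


Max data per non-final fragment = floor((MTU - header)/8)*8 = floor((1200 - 20)/8)*8 = floor(1180/8)*8 = 1176 B
Final fragment needs no 8-byte alignment: it can carry up to MTU - header = 1180 B
Non-final fragments needed = ceil((payload - 1180) / 1176) = ceil(3224/1176) = ceil(2.7415) = 3
Number of fragments = 3 + 1 = 4
Fragment sizes (data): 3 * 1176 B + 876 B (last, 876 <= 1180 OK)
Total bytes sent = payload + n_frags * header = 4404 + 4*20 = 4404 + 80 = 4484 B

4, 4484


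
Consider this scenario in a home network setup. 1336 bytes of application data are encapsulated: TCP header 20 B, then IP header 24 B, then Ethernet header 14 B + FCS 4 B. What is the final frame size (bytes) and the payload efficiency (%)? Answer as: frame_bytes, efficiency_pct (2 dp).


TCP segment = 1336 + 20 = 1356 B
IP packet = 1356 + 24 = 1380 B
Ethernet frame = 1380 + 14 + 4 = 1398 B
Efficiency = app / frame = 1336 / 1398 = 0.955651 = 95.5651% -> 95.57% (2 dp)

1398, 95.57


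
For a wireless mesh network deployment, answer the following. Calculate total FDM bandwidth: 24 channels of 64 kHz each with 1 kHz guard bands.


Given: 24 channels, 64 kHz each, guard = 1 kHz
Channel bandwidth = 24 * 64 = 1536 kHz
Guard bands = 23 gaps * 1 kHz = 23 kHz
Total = 1536 + 23 = 1559 kHz

1559


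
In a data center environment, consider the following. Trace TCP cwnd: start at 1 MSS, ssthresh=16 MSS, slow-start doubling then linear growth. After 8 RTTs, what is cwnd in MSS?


RTT 0: cwnd = 1 MSS (initial)
RTT 1: cwnd = 2 MSS (slow start, doubled)
RTT 2: cwnd = 4 MSS (slow start, doubled)
RTT 3: cwnd = 8 MSS (slow start, doubled)
RTT 4: cwnd = 16 MSS (slow start, doubled)
RTT 5: cwnd = 17 MSS (congestion avoidance, +1)
RTT 6: cwnd = 18 MSS (congestion avoidance, +1)
RTT 7: cwnd = 19 MSS (congestion avoidance, +1)
RTT 8: cwnd = 20 MSS (congestion avoidance, +1)

20


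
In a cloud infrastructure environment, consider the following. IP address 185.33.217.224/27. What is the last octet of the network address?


Given: IP = 185.33.217.224, prefix = /27
Subnet mask = 255.255.255.224
Last octet of IP: 224
Last octet of mask: 224
Network last octet = 224 AND 224 = 224

224


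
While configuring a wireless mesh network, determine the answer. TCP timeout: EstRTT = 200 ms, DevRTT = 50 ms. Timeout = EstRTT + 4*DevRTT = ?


Given: EstRTT = 200 ms, DevRTT = 50 ms
Timeout = EstRTT + 4 * DevRTT
4 * DevRTT = 4 * 50 = 200
Timeout = 200 + 200 = 400 ms

400


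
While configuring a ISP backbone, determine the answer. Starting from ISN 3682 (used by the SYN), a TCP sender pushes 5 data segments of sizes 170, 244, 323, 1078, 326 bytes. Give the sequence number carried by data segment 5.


The SYN occupies sequence number ISN = 3682, so the first data byte is ISN + 1 = 3683.
SEQ of data segment i = (ISN + 1) + sum of payload sizes of segments 1..i-1.
Segment 1: SEQ = 3683, payload = 170 bytes
Segment 2: SEQ = 3853, payload = 244 bytes
Segment 3: SEQ = 4097, payload = 323 bytes
Segment 4: SEQ = 4420, payload = 1078 bytes
Segment 5: SEQ = 5498, payload = 326 bytes
SEQ of segment 5 = 3683 + 170 + 244 + 323 + 1078 = 5498

5498


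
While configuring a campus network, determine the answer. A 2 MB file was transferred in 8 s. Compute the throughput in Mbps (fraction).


Given: file = 2 MB, time = 8 s
File in Mb = 2 * 8 = 16 Mb
Throughput = 16 / 8 Mbps
Throughput = 2 Mbps

2


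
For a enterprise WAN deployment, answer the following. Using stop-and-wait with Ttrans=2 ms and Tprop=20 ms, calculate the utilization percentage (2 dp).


Given: Ttrans = 2 ms, Tprop = 20 ms
RTT = 2 * Tprop = 2 * 20 = 40 ms
U = Ttrans / (Ttrans + RTT)
U = 2 / (2 + 40)
U = 2 / 42 = 0.047619
U% = 4.76%

4.76


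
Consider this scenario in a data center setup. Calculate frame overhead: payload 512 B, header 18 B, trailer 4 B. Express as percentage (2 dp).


Given: payload = 512 B, header = 18 B, trailer = 4 B
Overhead bytes = header + trailer = 18 + 4 = 22
Total frame = payload + overhead = 512 + 22 = 534
Overhead % = 22 / 534 * 100 = 4.1199% -> 4.12% (2 dp)

4.12


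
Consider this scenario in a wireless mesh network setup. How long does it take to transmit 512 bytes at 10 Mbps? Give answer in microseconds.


Given: packet = 512 bytes, bandwidth = 10 Mbps
Packet in bits = 512 * 8 = 4096 bits
Bandwidth = 10 * 10^6 = 10000000 bps
Time = 4096 / 10000000 seconds
Time in us = 4096 * 10^6 / 10000000 = 409.6

409.6


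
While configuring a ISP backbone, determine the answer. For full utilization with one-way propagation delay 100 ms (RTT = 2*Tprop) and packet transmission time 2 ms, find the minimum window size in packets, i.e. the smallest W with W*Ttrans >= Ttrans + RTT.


Given: Ttrans = 2 ms, RTT = 200 ms (= 2 * Tprop, Tprop = 100 ms)
Time until first ACK returns = Ttrans + RTT = 2 + 200 = 202 ms
Need W * Ttrans >= Ttrans + RTT  ->  W >= (Ttrans + RTT) / Ttrans
(Ttrans + RTT) / Ttrans = 202 / 2 = 101
W_min = ceil(101) = 101

101


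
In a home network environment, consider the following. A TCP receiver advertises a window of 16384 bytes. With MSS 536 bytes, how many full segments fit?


Given: RWND = 16384 bytes, MSS = 536 bytes
Full segments = floor(RWND / MSS)
Full segments = floor(16384 / 536)
Full segments = floor(30.5672) = 30

30


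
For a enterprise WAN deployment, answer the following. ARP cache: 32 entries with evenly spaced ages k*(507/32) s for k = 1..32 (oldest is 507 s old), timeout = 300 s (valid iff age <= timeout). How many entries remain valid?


Ages are k * 507/32 s for k = 1..32 (spacing = 15.8438 s).
Entry k is valid iff k * 507/32 <= 300 iff k <= 32 * 300 / 507 = 18.9349
n_valid = floor(18.9349) = 18
(n_stale = 32 - 18 = 14)

18


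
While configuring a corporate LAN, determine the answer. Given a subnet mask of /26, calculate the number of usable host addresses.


Given: subnet mask /26
Host bits = 32 - 26 = 6
Total addresses = 2^6 = 64
Usable hosts = 64 - 2 (network + broadcast) = 62

62


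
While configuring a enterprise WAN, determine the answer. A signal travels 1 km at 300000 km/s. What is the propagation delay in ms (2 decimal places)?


Given: distance = 1 km, speed = 300000 km/s
Delay = distance / speed = 1 / 300000 seconds
Delay in ms = 1 * 1000 / 300000
Delay = 0.0033 ms
Rounded to 2 dp = 0.00 ms

0.00


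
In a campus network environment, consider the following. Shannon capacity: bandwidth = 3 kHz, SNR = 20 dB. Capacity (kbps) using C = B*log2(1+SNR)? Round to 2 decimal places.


Given: B = 3 kHz, SNR = 20 dB
SNR linear = 10^(20/10) = 100
1 + SNR = 101
log2(101) = 6.6582114828
C = 3 * 1000 * 6.6582114828 = 19974.6344 bps
C = 19.974634 kbps -> 19.97 kbps (2 dp)

19.97


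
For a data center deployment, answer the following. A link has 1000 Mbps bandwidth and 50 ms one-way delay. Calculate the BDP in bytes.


Given: bandwidth = 1000 Mbps, delay = 50 ms
BDP in bits = 1000 * 10^6 * 50 / 1000
BDP in bits = 50000000
BDP in bytes = 50000000 / 8 = 6250000

6250000


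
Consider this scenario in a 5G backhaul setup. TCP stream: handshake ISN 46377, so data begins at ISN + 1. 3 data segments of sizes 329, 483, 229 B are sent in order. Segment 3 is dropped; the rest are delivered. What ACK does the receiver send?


SYN uses sequence number 46377; first data byte = ISN + 1 = 46378.
Segment 1: SEQ = 46378, len = 329 B, covers [46378, 46706]
Segment 2: SEQ = 46707, len = 483 B, covers [46707, 47189]
Segment 3: SEQ = 47190, len = 229 B, covers [47190, 47418] [LOST]
In-order data received: bytes [46378, 47189] (segments 1..2).
Segment 3 missing -> gap begins at byte 47190.
Cumulative ACK = next expected in-order byte = 46378 + 329 + 483 = 47190

47190


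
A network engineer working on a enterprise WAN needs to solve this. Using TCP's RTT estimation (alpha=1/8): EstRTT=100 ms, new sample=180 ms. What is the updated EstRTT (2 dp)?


Given: EstRTT = 100 ms, SampleRTT = 180 ms, alpha = 1/8
New EstRTT = (1 - alpha) * EstRTT + alpha * SampleRTT
(7/8) * 100 = 87.5
(1/8) * 180 = 22.5
New EstRTT = 87.5 + 22.5 = 110 ms -> 110.00 ms (2 dp)

110.00


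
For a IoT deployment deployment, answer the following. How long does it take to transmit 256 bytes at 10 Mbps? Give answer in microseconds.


Given: packet = 256 bytes, bandwidth = 10 Mbps
Packet in bits = 256 * 8 = 2048 bits
Bandwidth = 10 * 10^6 = 10000000 bps
Time = 2048 / 10000000 seconds
Time in us = 2048 * 10^6 / 10000000 = 204.8

204.8


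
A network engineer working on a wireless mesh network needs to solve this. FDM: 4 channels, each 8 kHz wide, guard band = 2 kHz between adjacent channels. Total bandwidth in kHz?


Given: 4 channels, 8 kHz each, guard = 2 kHz
Channel bandwidth = 4 * 8 = 32 kHz
Guard bands = 3 gaps * 2 kHz = 6 kHz
Total = 32 + 6 = 38 kHz

38


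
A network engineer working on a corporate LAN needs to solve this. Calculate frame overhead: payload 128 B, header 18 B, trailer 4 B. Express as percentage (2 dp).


Given: payload = 128 B, header = 18 B, trailer = 4 B
Overhead bytes = header + trailer = 18 + 4 = 22
Total frame = payload + overhead = 128 + 22 = 150
Overhead % = 22 / 150 * 100 = 14.6667% -> 14.67% (2 dp)

14.67


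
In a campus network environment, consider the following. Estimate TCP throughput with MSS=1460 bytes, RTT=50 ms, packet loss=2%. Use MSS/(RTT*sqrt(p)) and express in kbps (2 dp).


Given: MSS = 1460 bytes, RTT = 50 ms, loss = 2%
RTT in seconds = 50 / 1000 = 0.05
Loss rate = 2% = 0.02
sqrt(loss) = sqrt(0.02) = 0.141421356237
Throughput (bytes/s) = 1460 / (0.05 * 0.141421356237) = 206475.1801
Throughput (kbps) = 206475.1801 * 8 / 1000 = 1651.801441 -> 1651.80 kbps (2 dp)

1651.80


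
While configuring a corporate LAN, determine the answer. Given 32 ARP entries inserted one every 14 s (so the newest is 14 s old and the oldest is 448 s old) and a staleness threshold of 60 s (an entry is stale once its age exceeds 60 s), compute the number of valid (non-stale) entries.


Ages are k * 448/32 s for k = 1..32 (spacing = 14.0000 s).
Entry k is valid iff k * 448/32 <= 60 iff k <= 32 * 60 / 448 = 4.2857
n_valid = floor(4.2857) = 4
(n_stale = 32 - 4 = 28)

4


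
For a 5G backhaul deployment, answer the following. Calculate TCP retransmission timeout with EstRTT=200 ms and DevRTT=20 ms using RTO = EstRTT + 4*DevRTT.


Given: EstRTT = 200 ms, DevRTT = 20 ms
Timeout = EstRTT + 4 * DevRTT
4 * DevRTT = 4 * 20 = 80
Timeout = 200 + 80 = 280 ms

280


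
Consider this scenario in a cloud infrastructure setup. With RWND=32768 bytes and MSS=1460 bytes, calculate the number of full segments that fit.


Given: RWND = 32768 bytes, MSS = 1460 bytes
Full segments = floor(RWND / MSS)
Full segments = floor(32768 / 1460)
Full segments = floor(22.4438) = 22

22


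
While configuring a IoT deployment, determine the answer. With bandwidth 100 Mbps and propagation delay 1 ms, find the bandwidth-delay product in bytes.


Given: bandwidth = 100 Mbps, delay = 1 ms
BDP in bits = 100 * 10^6 * 1 / 1000
BDP in bits = 100000
BDP in bytes = 100000 / 8 = 12500

12500


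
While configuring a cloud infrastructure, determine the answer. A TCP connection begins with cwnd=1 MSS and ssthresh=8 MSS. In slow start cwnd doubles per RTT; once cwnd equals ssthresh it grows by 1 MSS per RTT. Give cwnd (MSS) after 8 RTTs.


RTT 0: cwnd = 1 MSS (initial)
RTT 1: cwnd = 2 MSS (slow start, doubled)
RTT 2: cwnd = 4 MSS (slow start, doubled)
RTT 3: cwnd = 8 MSS (slow start, doubled)
RTT 4: cwnd = 9 MSS (congestion avoidance, +1)
RTT 5: cwnd = 10 MSS (congestion avoidance, +1)
RTT 6: cwnd = 11 MSS (congestion avoidance, +1)
RTT 7: cwnd = 12 MSS (congestion avoidance, +1)
RTT 8: cwnd = 13 MSS (congestion avoidance, +1)

13


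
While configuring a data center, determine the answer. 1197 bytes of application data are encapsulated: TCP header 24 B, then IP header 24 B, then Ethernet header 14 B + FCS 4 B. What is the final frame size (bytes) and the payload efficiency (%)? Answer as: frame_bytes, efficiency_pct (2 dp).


TCP segment = 1197 + 24 = 1221 B
IP packet = 1221 + 24 = 1245 B
Ethernet frame = 1245 + 14 + 4 = 1263 B
Efficiency = app / frame = 1197 / 1263 = 0.947743 = 94.7743% -> 94.77% (2 dp)

1263, 94.77


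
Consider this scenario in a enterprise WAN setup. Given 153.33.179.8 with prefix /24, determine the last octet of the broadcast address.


Given: IP = 153.33.179.8, prefix = /24
Host bits = 32 - 24 = 8
Network last octet = 8 AND mask = 0
Host part size = 2^8 - 1 = 255
Broadcast last octet = 0 OR 255 = 255

255


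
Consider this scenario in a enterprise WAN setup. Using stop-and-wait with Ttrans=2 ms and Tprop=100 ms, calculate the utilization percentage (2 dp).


Given: Ttrans = 2 ms, Tprop = 100 ms
RTT = 2 * Tprop = 2 * 100 = 200 ms
U = Ttrans / (Ttrans + RTT)
U = 2 / (2 + 200)
U = 2 / 202 = 0.009901
U% = 0.99%

0.99


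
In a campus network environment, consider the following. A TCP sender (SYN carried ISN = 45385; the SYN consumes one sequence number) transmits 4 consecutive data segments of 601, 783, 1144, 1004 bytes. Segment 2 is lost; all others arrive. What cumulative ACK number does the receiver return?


SYN uses sequence number 45385; first data byte = ISN + 1 = 45386.
Segment 1: SEQ = 45386, len = 601 B, covers [45386, 45986]
Segment 2: SEQ = 45987, len = 783 B, covers [45987, 46769] [LOST]
Segment 3: SEQ = 46770, len = 1144 B, covers [46770, 47913]
Segment 4: SEQ = 47914, len = 1004 B, covers [47914, 48917]
In-order data received: bytes [45386, 45986] (segments 1..1).
Segment 2 missing -> gap begins at byte 45987; later segments buffered out of order.
Cumulative ACK = next expected in-order byte = 45386 + 601 = 45987

45987


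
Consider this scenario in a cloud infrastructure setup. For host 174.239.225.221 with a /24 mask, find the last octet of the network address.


Given: IP = 174.239.225.221, prefix = /24
Subnet mask = 255.255.255.0
Last octet of IP: 221
Last octet of mask: 0
Network last octet = 221 AND 0 = 0

0


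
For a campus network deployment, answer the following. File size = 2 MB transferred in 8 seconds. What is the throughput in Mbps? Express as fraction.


Given: file = 2 MB, time = 8 s
File in Mb = 2 * 8 = 16 Mb
Throughput = 16 / 8 Mbps
Throughput = 2 Mbps

2


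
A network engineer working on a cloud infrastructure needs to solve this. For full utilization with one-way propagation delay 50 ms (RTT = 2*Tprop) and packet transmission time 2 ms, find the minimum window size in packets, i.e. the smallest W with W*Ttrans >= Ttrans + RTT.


Given: Ttrans = 2 ms, RTT = 100 ms (= 2 * Tprop, Tprop = 50 ms)
Time until first ACK returns = Ttrans + RTT = 2 + 100 = 102 ms
Need W * Ttrans >= Ttrans + RTT  ->  W >= (Ttrans + RTT) / Ttrans
(Ttrans + RTT) / Ttrans = 102 / 2 = 51
W_min = ceil(51) = 51

51


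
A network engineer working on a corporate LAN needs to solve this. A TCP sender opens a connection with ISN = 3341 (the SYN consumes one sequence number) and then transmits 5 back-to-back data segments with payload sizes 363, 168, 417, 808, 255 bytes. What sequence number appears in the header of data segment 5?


The SYN occupies sequence number ISN = 3341, so the first data byte is ISN + 1 = 3342.
SEQ of data segment i = (ISN + 1) + sum of payload sizes of segments 1..i-1.
Segment 1: SEQ = 3342, payload = 363 bytes
Segment 2: SEQ = 3705, payload = 168 bytes
Segment 3: SEQ = 3873, payload = 417 bytes
Segment 4: SEQ = 4290, payload = 808 bytes
Segment 5: SEQ = 5098, payload = 255 bytes
SEQ of segment 5 = 3342 + 363 + 168 + 417 + 808 = 5098

5098


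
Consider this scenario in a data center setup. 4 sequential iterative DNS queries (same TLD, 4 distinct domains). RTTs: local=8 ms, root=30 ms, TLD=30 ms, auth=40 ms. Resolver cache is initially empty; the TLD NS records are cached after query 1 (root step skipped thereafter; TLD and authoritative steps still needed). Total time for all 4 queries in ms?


Lookup 1 (cold cache): local + root + TLD + auth = 8 + 30 + 30 + 40 = 108 ms
Lookups 2..4 (TLD NS cached -> skip root; new domain -> still ask TLD and auth): local + TLD + auth = 8 + 30 + 40 = 78 ms each
Remaining 3 lookups: 3 * 78 = 234 ms
Total = 108 + 234 = 342 ms

342


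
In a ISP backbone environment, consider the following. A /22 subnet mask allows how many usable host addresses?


Given: subnet mask /22
Host bits = 32 - 22 = 10
Total addresses = 2^10 = 1024
Usable hosts = 1024 - 2 (network + broadcast) = 1022

1022


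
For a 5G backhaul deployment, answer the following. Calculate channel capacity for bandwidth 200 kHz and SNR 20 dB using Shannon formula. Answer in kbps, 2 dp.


Given: B = 200 kHz, SNR = 20 dB
SNR linear = 10^(20/10) = 100
1 + SNR = 101
log2(101) = 6.6582114828
C = 200 * 1000 * 6.6582114828 = 1331642.2966 bps
C = 1331.642297 kbps -> 1331.64 kbps (2 dp)

1331.64


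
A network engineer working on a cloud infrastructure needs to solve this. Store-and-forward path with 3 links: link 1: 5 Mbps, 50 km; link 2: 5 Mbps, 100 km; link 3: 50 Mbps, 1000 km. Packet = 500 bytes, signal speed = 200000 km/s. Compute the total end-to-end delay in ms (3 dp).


Packet = 500 bytes = 4000 bits. Store-and-forward: sum (t_trans + t_prop) per link.
Link 1: t_trans = 4000/(5*10^6) s = 0.8000 ms; t_prop = 50/200000 s = 0.2500 ms; subtotal = 1.0500 ms
Link 2: t_trans = 4000/(5*10^6) s = 0.8000 ms; t_prop = 100/200000 s = 0.5000 ms; subtotal = 1.3000 ms
Link 3: t_trans = 4000/(50*10^6) s = 0.0800 ms; t_prop = 1000/200000 s = 5.0000 ms; subtotal = 5.0800 ms
End-to-end = 1.0500 + 1.3000 + 5.0800 = 7.4300 ms -> 7.430 ms (3 dp)

7.430


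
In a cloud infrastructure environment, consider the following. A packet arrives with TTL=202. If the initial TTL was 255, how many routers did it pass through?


Given: initial TTL = 255, received TTL = 202
Hops = initial TTL - received TTL
Hops = 255 - 202 = 53

53


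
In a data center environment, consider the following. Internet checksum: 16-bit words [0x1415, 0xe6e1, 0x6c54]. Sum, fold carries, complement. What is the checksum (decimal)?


Given words: [0x1415, 0xe6e1, 0x6c54]
Step 1: Sum all words
Raw sum = 5141 + 59105 + 27732 = 91978
Step 2: Fold carry: (26442 + 1) = 26443
One's complement = ~26443 & 0xFFFF = 39092

39092


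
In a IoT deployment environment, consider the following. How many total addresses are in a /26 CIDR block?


Given: CIDR prefix /26
Host bits = 32 - 26 = 6
Total addresses = 2^6 = 64

64


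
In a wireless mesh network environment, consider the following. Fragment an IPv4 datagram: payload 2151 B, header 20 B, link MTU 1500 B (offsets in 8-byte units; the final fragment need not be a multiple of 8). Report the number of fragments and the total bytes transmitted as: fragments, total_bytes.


Max data per non-final fragment = floor((MTU - header)/8)*8 = floor((1500 - 20)/8)*8 = floor(1480/8)*8 = 1480 B
Final fragment needs no 8-byte alignment: it can carry up to MTU - header = 1480 B
Non-final fragments needed = ceil((payload - 1480) / 1480) = ceil(671/1480) = ceil(0.4534) = 1
Number of fragments = 1 + 1 = 2
Fragment sizes (data): 1 * 1480 B + 671 B (last, 671 <= 1480 OK)
Total bytes sent = payload + n_frags * header = 2151 + 2*20 = 2151 + 40 = 2191 B

2, 2191


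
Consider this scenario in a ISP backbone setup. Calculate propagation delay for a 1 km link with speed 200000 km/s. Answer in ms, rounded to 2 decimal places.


Given: distance = 1 km, speed = 200000 km/s
Delay = distance / speed = 1 / 200000 seconds
Delay in ms = 1 * 1000 / 200000
Delay = 0.0050 ms
Rounded to 2 dp = 0.01 ms

0.01


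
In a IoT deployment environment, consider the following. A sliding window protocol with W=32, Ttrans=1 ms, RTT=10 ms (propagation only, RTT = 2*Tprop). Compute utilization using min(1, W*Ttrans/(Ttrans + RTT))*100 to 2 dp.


Given: W = 32, Ttrans = 1 ms, RTT = 10 ms (= 2 * Tprop, Tprop = 5 ms)
Cycle time = Ttrans + RTT = 1 + 10 = 11 ms (first packet sent until its ACK returns)
W * Ttrans = 32 * 1 = 32 ms of sending per cycle
W * Ttrans / (Ttrans + RTT) = 32 / 11 = 2.909091
U = min(1, 2.909091) = 1.000000
U% = 100.00%

100.00


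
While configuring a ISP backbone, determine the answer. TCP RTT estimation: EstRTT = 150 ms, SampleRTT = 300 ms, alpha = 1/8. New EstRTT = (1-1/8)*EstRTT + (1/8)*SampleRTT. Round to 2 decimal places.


Given: EstRTT = 150 ms, SampleRTT = 300 ms, alpha = 1/8
New EstRTT = (1 - alpha) * EstRTT + alpha * SampleRTT
(7/8) * 150 = 131.25
(1/8) * 300 = 37.5
New EstRTT = 131.25 + 37.5 = 168.75 ms -> 168.75 ms (2 dp)

168.75


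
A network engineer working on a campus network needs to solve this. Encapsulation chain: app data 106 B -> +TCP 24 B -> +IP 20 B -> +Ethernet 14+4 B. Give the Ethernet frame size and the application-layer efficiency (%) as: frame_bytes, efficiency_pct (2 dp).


TCP segment = 106 + 24 = 130 B
IP packet = 130 + 20 = 150 B
Ethernet frame = 150 + 14 + 4 = 168 B
Efficiency = app / frame = 106 / 168 = 0.630952 = 63.0952% -> 63.10% (2 dp)

168, 63.10


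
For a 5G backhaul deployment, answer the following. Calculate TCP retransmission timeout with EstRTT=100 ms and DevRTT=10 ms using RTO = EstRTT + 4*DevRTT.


Given: EstRTT = 100 ms, DevRTT = 10 ms
Timeout = EstRTT + 4 * DevRTT
4 * DevRTT = 4 * 10 = 40
Timeout = 100 + 40 = 140 ms

140


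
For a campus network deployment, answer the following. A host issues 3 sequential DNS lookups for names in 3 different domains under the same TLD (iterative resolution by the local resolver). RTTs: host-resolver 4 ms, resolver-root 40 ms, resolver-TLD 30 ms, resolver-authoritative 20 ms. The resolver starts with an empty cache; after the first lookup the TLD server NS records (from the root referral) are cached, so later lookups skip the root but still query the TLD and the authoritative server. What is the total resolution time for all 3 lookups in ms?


Lookup 1 (cold cache): local + root + TLD + auth = 4 + 40 + 30 + 20 = 94 ms
Lookups 2..3 (TLD NS cached -> skip root; new domain -> still ask TLD and auth): local + TLD + auth = 4 + 30 + 20 = 54 ms each
Remaining 2 lookups: 2 * 54 = 108 ms
Total = 94 + 108 = 202 ms

202


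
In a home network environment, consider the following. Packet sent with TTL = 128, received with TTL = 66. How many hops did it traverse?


Given: initial TTL = 128, received TTL = 66
Hops = initial TTL - received TTL
Hops = 128 - 66 = 62

62


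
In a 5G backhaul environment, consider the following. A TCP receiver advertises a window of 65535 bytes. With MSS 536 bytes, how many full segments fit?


Given: RWND = 65535 bytes, MSS = 536 bytes
Full segments = floor(RWND / MSS)
Full segments = floor(65535 / 536)
Full segments = floor(122.2668) = 122

122


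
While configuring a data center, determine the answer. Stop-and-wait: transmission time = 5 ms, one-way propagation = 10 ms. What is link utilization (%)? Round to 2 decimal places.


Given: Ttrans = 5 ms, Tprop = 10 ms
RTT = 2 * Tprop = 2 * 10 = 20 ms
U = Ttrans / (Ttrans + RTT)
U = 5 / (5 + 20)
U = 5 / 25 = 0.2
U% = 20.00%

20.00


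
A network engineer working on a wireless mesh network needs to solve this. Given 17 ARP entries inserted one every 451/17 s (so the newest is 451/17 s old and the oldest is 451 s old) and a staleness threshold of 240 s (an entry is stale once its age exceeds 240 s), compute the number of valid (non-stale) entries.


Ages are k * 451/17 s for k = 1..17 (spacing = 26.5294 s).
Entry k is valid iff k * 451/17 <= 240 iff k <= 17 * 240 / 451 = 9.0466
n_valid = floor(9.0466) = 9
(n_stale = 17 - 9 = 8)

9


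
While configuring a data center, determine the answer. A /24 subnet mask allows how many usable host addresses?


Given: subnet mask /24
Host bits = 32 - 24 = 8
Total addresses = 2^8 = 256
Usable hosts = 256 - 2 (network + broadcast) = 254

254


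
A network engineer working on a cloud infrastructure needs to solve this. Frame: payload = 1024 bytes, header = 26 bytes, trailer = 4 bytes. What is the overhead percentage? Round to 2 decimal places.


Given: payload = 1024 B, header = 26 B, trailer = 4 B
Overhead bytes = header + trailer = 26 + 4 = 30
Total frame = payload + overhead = 1024 + 30 = 1054
Overhead % = 30 / 1054 * 100 = 2.8463% -> 2.85% (2 dp)

2.85


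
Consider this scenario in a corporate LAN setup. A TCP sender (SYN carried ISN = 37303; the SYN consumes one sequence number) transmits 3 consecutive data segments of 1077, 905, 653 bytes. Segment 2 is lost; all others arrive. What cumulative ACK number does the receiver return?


SYN uses sequence number 37303; first data byte = ISN + 1 = 37304.
Segment 1: SEQ = 37304, len = 1077 B, covers [37304, 38380]
Segment 2: SEQ = 38381, len = 905 B, covers [38381, 39285] [LOST]
Segment 3: SEQ = 39286, len = 653 B, covers [39286, 39938]
In-order data received: bytes [37304, 38380] (segments 1..1).
Segment 2 missing -> gap begins at byte 38381; later segments buffered out of order.
Cumulative ACK = next expected in-order byte = 37304 + 1077 = 38381

38381


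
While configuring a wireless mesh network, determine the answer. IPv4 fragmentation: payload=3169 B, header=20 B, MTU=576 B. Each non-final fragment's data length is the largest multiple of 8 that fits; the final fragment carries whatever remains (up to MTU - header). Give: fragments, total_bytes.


Max data per non-final fragment = floor((MTU - header)/8)*8 = floor((576 - 20)/8)*8 = floor(556/8)*8 = 552 B
Final fragment needs no 8-byte alignment: it can carry up to MTU - header = 556 B
Non-final fragments needed = ceil((payload - 556) / 552) = ceil(2613/552) = ceil(4.7337) = 5
Number of fragments = 5 + 1 = 6
Fragment sizes (data): 5 * 552 B + 409 B (last, 409 <= 556 OK)
Total bytes sent = payload + n_frags * header = 3169 + 6*20 = 3169 + 120 = 3289 B

6, 3289


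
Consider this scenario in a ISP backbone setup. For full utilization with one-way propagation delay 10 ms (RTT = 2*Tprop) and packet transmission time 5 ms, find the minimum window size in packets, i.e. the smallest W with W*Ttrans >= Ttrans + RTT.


Given: Ttrans = 5 ms, RTT = 20 ms (= 2 * Tprop, Tprop = 10 ms)
Time until first ACK returns = Ttrans + RTT = 5 + 20 = 25 ms
Need W * Ttrans >= Ttrans + RTT  ->  W >= (Ttrans + RTT) / Ttrans
(Ttrans + RTT) / Ttrans = 25 / 5 = 5
W_min = ceil(5) = 5

5


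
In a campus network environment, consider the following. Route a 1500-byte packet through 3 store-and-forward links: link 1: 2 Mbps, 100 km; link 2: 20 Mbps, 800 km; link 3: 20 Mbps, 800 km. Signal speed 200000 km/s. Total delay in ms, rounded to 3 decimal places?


Packet = 1500 bytes = 12000 bits. Store-and-forward: sum (t_trans + t_prop) per link.
Link 1: t_trans = 12000/(2*10^6) s = 6.0000 ms; t_prop = 100/200000 s = 0.5000 ms; subtotal = 6.5000 ms
Link 2: t_trans = 12000/(20*10^6) s = 0.6000 ms; t_prop = 800/200000 s = 4.0000 ms; subtotal = 4.6000 ms
Link 3: t_trans = 12000/(20*10^6) s = 0.6000 ms; t_prop = 800/200000 s = 4.0000 ms; subtotal = 4.6000 ms
End-to-end = 6.5000 + 4.6000 + 4.6000 = 15.7000 ms -> 15.700 ms (3 dp)

15.700


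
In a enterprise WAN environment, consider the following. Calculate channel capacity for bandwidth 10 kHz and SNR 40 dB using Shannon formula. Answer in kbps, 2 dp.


Given: B = 10 kHz, SNR = 40 dB
SNR linear = 10^(40/10) = 10000
1 + SNR = 10001
log2(10001) = 13.2878566418
C = 10 * 1000 * 13.2878566418 = 132878.5664 bps
C = 132.878566 kbps -> 132.88 kbps (2 dp)

132.88


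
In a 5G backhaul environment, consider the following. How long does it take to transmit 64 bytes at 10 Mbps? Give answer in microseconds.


Given: packet = 64 bytes, bandwidth = 10 Mbps
Packet in bits = 64 * 8 = 512 bits
Bandwidth = 10 * 10^6 = 10000000 bps
Time = 512 / 10000000 seconds
Time in us = 512 * 10^6 / 10000000 = 51.2

51.2


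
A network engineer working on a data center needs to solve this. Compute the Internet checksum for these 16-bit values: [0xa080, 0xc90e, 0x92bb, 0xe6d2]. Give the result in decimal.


Given words: [0xa080, 0xc90e, 0x92bb, 0xe6d2]
Step 1: Sum all words
Raw sum = 41088 + 51470 + 37563 + 59090 = 189211
Step 2: Fold carry: (58139 + 2) = 58141
One's complement = ~58141 & 0xFFFF = 7394

7394


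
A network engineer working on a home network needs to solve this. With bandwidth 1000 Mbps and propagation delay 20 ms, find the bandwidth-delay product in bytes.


Given: bandwidth = 1000 Mbps, delay = 20 ms
BDP in bits = 1000 * 10^6 * 20 / 1000
BDP in bits = 20000000
BDP in bytes = 20000000 / 8 = 2500000

2500000


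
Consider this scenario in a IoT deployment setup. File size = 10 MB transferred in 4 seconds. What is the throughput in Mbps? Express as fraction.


Given: file = 10 MB, time = 4 s
File in Mb = 10 * 8 = 80 Mb
Throughput = 80 / 4 Mbps
Throughput = 20 Mbps

20


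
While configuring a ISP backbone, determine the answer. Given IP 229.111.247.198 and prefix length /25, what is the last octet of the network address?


Given: IP = 229.111.247.198, prefix = /25
Subnet mask = 255.255.255.128
Last octet of IP: 198
Last octet of mask: 128
Network last octet = 198 AND 128 = 128

128


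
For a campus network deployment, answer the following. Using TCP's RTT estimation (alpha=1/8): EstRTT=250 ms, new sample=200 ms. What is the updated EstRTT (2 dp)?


Given: EstRTT = 250 ms, SampleRTT = 200 ms, alpha = 1/8
New EstRTT = (1 - alpha) * EstRTT + alpha * SampleRTT
(7/8) * 250 = 218.75
(1/8) * 200 = 25
New EstRTT = 218.75 + 25 = 243.75 ms -> 243.75 ms (2 dp)

243.75


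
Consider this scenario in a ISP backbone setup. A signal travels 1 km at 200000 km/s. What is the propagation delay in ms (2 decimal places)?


Given: distance = 1 km, speed = 200000 km/s
Delay = distance / speed = 1 / 200000 seconds
Delay in ms = 1 * 1000 / 200000
Delay = 0.0050 ms
Rounded to 2 dp = 0.01 ms

0.01


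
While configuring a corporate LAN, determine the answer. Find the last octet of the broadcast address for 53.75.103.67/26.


Given: IP = 53.75.103.67, prefix = /26
Host bits = 32 - 26 = 6
Network last octet = 67 AND mask = 64
Host part size = 2^6 - 1 = 63
Broadcast last octet = 64 OR 63 = 127

127


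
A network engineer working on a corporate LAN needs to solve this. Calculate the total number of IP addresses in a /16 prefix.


Given: CIDR prefix /16
Host bits = 32 - 16 = 16
Total addresses = 2^16 = 65536

65536


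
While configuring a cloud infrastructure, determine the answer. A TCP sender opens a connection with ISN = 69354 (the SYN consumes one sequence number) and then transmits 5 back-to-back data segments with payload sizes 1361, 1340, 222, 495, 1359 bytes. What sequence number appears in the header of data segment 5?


The SYN occupies sequence number ISN = 69354, so the first data byte is ISN + 1 = 69355.
SEQ of data segment i = (ISN + 1) + sum of payload sizes of segments 1..i-1.
Segment 1: SEQ = 69355, payload = 1361 bytes
Segment 2: SEQ = 70716, payload = 1340 bytes
Segment 3: SEQ = 72056, payload = 222 bytes
Segment 4: SEQ = 72278, payload = 495 bytes
Segment 5: SEQ = 72773, payload = 1359 bytes
SEQ of segment 5 = 69355 + 1361 + 1340 + 222 + 495 = 72773

72773


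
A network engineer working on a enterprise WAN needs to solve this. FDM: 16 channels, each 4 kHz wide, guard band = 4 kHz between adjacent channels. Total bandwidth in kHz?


Given: 16 channels, 4 kHz each, guard = 4 kHz
Channel bandwidth = 16 * 4 = 64 kHz
Guard bands = 15 gaps * 4 kHz = 60 kHz
Total = 64 + 60 = 124 kHz

124


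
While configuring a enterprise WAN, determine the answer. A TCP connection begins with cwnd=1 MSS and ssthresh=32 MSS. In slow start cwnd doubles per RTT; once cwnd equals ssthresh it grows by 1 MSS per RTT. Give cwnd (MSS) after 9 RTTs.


RTT 0: cwnd = 1 MSS (initial)
RTT 1: cwnd = 2 MSS (slow start, doubled)
RTT 2: cwnd = 4 MSS (slow start, doubled)
RTT 3: cwnd = 8 MSS (slow start, doubled)
RTT 4: cwnd = 16 MSS (slow start, doubled)
RTT 5: cwnd = 32 MSS (slow start, doubled)
RTT 6: cwnd = 33 MSS (congestion avoidance, +1)
RTT 7: cwnd = 34 MSS (congestion avoidance, +1)
RTT 8: cwnd = 35 MSS (congestion avoidance, +1)
RTT 9: cwnd = 36 MSS (congestion avoidance, +1)

36


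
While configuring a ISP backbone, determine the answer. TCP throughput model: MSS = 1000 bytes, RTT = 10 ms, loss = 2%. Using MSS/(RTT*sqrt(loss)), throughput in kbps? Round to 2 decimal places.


Given: MSS = 1000 bytes, RTT = 10 ms, loss = 2%
RTT in seconds = 10 / 1000 = 0.01
Loss rate = 2% = 0.02
sqrt(loss) = sqrt(0.02) = 0.141421356237
Throughput (bytes/s) = 1000 / (0.01 * 0.141421356237) = 707106.7812
Throughput (kbps) = 707106.7812 * 8 / 1000 = 5656.854249 -> 5656.85 kbps (2 dp)

5656.85


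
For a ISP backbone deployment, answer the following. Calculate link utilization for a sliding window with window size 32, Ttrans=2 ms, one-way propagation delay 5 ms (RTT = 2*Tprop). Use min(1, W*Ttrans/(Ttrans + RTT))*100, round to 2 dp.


Given: W = 32, Ttrans = 2 ms, RTT = 10 ms (= 2 * Tprop, Tprop = 5 ms)
Cycle time = Ttrans + RTT = 2 + 10 = 12 ms (first packet sent until its ACK returns)
W * Ttrans = 32 * 2 = 64 ms of sending per cycle
W * Ttrans / (Ttrans + RTT) = 64 / 12 = 5.333333
U = min(1, 5.333333) = 1.000000
U% = 100.00%

100.00


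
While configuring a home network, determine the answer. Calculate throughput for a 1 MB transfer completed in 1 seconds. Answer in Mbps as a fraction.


Given: file = 1 MB, time = 1 s
File in Mb = 1 * 8 = 8 Mb
Throughput = 8 / 1 Mbps
Throughput = 8 Mbps

8


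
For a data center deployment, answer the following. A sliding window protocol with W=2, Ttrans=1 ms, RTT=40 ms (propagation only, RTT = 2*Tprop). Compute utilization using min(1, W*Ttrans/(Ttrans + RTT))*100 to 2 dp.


Given: W = 2, Ttrans = 1 ms, RTT = 40 ms (= 2 * Tprop, Tprop = 20 ms)
Cycle time = Ttrans + RTT = 1 + 40 = 41 ms (first packet sent until its ACK returns)
W * Ttrans = 2 * 1 = 2 ms of sending per cycle
W * Ttrans / (Ttrans + RTT) = 2 / 41 = 0.048780
U = min(1, 0.048780) = 0.048780
U% = 4.88%

4.88


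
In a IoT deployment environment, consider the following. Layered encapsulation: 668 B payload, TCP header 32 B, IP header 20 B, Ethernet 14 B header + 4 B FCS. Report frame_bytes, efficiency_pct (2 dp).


TCP segment = 668 + 32 = 700 B
IP packet = 700 + 20 = 720 B
Ethernet frame = 720 + 14 + 4 = 738 B
Efficiency = app / frame = 668 / 738 = 0.905149 = 90.5149% -> 90.51% (2 dp)

738, 90.51


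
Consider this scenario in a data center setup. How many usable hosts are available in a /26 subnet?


Given: subnet mask /26
Host bits = 32 - 26 = 6
Total addresses = 2^6 = 64
Usable hosts = 64 - 2 (network + broadcast) = 62

62


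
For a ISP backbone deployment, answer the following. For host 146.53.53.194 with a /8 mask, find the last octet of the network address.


Given: IP = 146.53.53.194, prefix = /8
Subnet mask = 255.0.0.0
Last octet of IP: 194
Last octet of mask: 0
Network last octet = 194 AND 0 = 0

0


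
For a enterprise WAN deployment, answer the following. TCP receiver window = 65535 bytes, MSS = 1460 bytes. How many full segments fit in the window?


Given: RWND = 65535 bytes, MSS = 1460 bytes
Full segments = floor(RWND / MSS)
Full segments = floor(65535 / 1460)
Full segments = floor(44.887) = 44

44


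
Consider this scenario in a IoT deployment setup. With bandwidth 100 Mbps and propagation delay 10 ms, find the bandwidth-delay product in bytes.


Given: bandwidth = 100 Mbps, delay = 10 ms
BDP in bits = 100 * 10^6 * 10 / 1000
BDP in bits = 1000000
BDP in bytes = 1000000 / 8 = 125000

125000


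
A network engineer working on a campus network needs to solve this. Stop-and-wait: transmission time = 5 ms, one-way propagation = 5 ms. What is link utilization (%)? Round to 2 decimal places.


Given: Ttrans = 5 ms, Tprop = 5 ms
RTT = 2 * Tprop = 2 * 5 = 10 ms
U = Ttrans / (Ttrans + RTT)
U = 5 / (5 + 10)
U = 5 / 15 = 0.333333
U% = 33.33%

33.33


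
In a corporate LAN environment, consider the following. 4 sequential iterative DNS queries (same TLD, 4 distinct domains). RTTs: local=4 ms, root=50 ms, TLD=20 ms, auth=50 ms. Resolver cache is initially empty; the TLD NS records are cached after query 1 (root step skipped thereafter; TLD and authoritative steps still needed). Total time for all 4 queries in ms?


Lookup 1 (cold cache): local + root + TLD + auth = 4 + 50 + 20 + 50 = 124 ms
Lookups 2..4 (TLD NS cached -> skip root; new domain -> still ask TLD and auth): local + TLD + auth = 4 + 20 + 50 = 74 ms each
Remaining 3 lookups: 3 * 74 = 222 ms
Total = 124 + 222 = 346 ms

346


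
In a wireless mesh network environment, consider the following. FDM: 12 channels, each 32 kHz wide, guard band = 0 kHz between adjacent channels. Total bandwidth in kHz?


Given: 12 channels, 32 kHz each, guard = 0 kHz
Channel bandwidth = 12 * 32 = 384 kHz
Guard bands = 11 gaps * 0 kHz = 0 kHz
Total = 384 + 0 = 384 kHz

384


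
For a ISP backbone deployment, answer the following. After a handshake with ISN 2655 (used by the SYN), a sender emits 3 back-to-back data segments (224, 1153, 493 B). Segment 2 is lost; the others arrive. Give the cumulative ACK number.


SYN uses sequence number 2655; first data byte = ISN + 1 = 2656.
Segment 1: SEQ = 2656, len = 224 B, covers [2656, 2879]
Segment 2: SEQ = 2880, len = 1153 B, covers [2880, 4032] [LOST]
Segment 3: SEQ = 4033, len = 493 B, covers [4033, 4525]
In-order data received: bytes [2656, 2879] (segments 1..1).
Segment 2 missing -> gap begins at byte 2880; later segments buffered out of order.
Cumulative ACK = next expected in-order byte = 2656 + 224 = 2880

2880


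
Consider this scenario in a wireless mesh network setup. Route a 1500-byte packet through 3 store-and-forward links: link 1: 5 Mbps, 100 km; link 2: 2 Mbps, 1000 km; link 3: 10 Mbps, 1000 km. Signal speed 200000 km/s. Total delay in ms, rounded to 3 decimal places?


Packet = 1500 bytes = 12000 bits. Store-and-forward: sum (t_trans + t_prop) per link.
Link 1: t_trans = 12000/(5*10^6) s = 2.4000 ms; t_prop = 100/200000 s = 0.5000 ms; subtotal = 2.9000 ms
Link 2: t_trans = 12000/(2*10^6) s = 6.0000 ms; t_prop = 1000/200000 s = 5.0000 ms; subtotal = 11.0000 ms
Link 3: t_trans = 12000/(10*10^6) s = 1.2000 ms; t_prop = 1000/200000 s = 5.0000 ms; subtotal = 6.2000 ms
End-to-end = 2.9000 + 11.0000 + 6.2000 = 20.1000 ms -> 20.100 ms (3 dp)

20.100


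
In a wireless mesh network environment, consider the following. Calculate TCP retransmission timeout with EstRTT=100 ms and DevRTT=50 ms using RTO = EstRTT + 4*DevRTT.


Given: EstRTT = 100 ms, DevRTT = 50 ms
Timeout = EstRTT + 4 * DevRTT
4 * DevRTT = 4 * 50 = 200
Timeout = 100 + 200 = 300 ms

300
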